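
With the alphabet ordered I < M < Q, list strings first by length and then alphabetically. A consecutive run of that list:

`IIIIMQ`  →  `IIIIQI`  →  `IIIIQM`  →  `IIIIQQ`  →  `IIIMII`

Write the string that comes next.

IIIMIM

The successor of IIIMII increments the rightmost position that isn't already Q and resets every position after it to I.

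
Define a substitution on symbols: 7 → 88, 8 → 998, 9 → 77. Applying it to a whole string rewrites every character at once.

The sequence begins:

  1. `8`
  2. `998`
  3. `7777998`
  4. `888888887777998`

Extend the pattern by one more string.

Rewriting the 15 symbols of 888888887777998 one by one yields 998 998 998 998 998 998 998 998 88 88 88 88 77 77 998; concatenated:

998998998998998998998998888888887777998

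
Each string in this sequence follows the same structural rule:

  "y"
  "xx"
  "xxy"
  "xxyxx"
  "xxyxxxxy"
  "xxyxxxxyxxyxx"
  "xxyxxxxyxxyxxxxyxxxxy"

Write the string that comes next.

From term 3 onward, concatenate the last term with the second-to-last: xx·y = xxy, xxy·xx = xxyxx, …
Continuing: xxyxxxxyxxyxxxxyxxxxy · xxyxxxxyxxyxx gives term 8.

xxyxxxxyxxyxxxxyxxxxyxxyxxxxyxxyxx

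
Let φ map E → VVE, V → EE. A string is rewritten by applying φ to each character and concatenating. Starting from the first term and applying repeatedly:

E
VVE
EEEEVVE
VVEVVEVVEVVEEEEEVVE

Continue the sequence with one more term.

Replace each of the 19 characters of VVEVVEVVEVVEEEEEVVE in place — EE EE VVE EE EE VVE EE EE VVE EE EE VVE VVE VVE VVE VVE EE EE VVE — and concatenate.

EEEEVVEEEEEVVEEEEEVVEEEEEVVEVVEVVEVVEVVEEEEEVVE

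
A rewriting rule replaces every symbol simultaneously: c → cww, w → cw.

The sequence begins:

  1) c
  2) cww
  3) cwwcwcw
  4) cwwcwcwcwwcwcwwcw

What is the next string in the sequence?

cwwcwcwcwwcwcwwcwcwwcwcwcwwcwcwwcwcwcwwcw

Applying the rule to each of the 17 symbols of cwwcwcwcwwcwcwwcw gives the pieces cww cw cw cww cw cww cw cww cw cw cww cw cww cw cw cww cw, which concatenate to the answer.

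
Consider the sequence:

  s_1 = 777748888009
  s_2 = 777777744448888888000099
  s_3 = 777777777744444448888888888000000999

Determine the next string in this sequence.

Reading off run lengths: 7 runs 4, 7, 10; 4 runs 1, 4, 7; 8 runs 4, 7, 10; 0 runs 2, 4, 6; 9 runs 1, 2, 3 — each is linear in n (n = 1, 2, …).
At n = 4 the blocks have lengths 13, 10, 13, 8, 4.

777777777777744444444448888888888888000000009999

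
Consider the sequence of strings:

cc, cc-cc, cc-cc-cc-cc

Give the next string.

s(k+1) = s(k)·-·s(k) — each term doubles the last with '-' between the halves.
Doubling cc-cc-cc-cc with '-' between the halves:

cc-cc-cc-cc-cc-cc-cc-cc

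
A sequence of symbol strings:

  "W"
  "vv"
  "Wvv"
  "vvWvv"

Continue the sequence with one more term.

From term 3 onward, concatenate the second-to-last term with the last: W·vv = Wvv, vv·Wvv = vvWvv, …
The next term joins Wvv and vvWvv.

WvvvvWvv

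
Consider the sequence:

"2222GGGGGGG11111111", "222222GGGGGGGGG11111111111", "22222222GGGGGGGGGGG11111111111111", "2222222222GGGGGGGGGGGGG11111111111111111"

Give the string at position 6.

Term n consists of 2n-2 2's, followed by 2n+1 G's, followed by 3n-1 1's, where the shown terms are n = 3, 4, 5, 6.
Setting n = 8 gives 14, 17, 23 characters in each block.

22222222222222GGGGGGGGGGGGGGGGG11111111111111111111111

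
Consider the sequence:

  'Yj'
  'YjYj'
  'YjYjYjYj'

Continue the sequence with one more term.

Each string is two copies of the previous one concatenated.
So the next term is two copies of YjYjYjYj.

YjYjYjYjYjYjYjYj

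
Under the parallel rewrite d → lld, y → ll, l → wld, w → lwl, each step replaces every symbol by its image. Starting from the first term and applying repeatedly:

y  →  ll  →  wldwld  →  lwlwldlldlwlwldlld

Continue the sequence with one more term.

Replace each of the 18 characters of lwlwldlldlwlwldlld in place — wld lwl wld lwl wld lld wld wld lld wld lwl wld lwl wld lld wld wld lld — and concatenate.

wldlwlwldlwlwldlldwldwldlldwldlwlwldlwlwldlldwldwldlld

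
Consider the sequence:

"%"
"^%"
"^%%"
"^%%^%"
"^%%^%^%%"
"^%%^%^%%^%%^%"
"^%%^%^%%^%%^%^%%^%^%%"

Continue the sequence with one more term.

From term 3 onward, concatenate the last term with the second-to-last: ^%·% = ^%%, ^%%·^% = ^%%^%, …
Continuing: ^%%^%^%%^%%^%^%%^%^%% · ^%%^%^%%^%%^% gives term 8.

^%%^%^%%^%%^%^%%^%^%%^%%^%^%%^%%^%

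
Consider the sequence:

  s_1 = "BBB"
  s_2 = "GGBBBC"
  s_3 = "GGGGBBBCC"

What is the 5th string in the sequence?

Every step adds GG to the front and C to the end of the previous string.
From GGGGBBBCC, 2 further steps: GGGGBBBCC → GGGGGGBBBCCC → (answer).

GGGGGGGGBBBCCCC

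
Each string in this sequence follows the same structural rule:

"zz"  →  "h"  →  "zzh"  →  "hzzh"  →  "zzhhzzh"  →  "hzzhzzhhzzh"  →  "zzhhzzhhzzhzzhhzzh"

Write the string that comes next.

This is a Fibonacci-style word recurrence s(k) = s(k−2)·s(k−1): e.g. zz·h = zzh.
Continuing: hzzhzzhhzzh · zzhhzzhhzzhzzhhzzh gives term 8.

hzzhzzhhzzhzzhhzzhhzzhzzhhzzh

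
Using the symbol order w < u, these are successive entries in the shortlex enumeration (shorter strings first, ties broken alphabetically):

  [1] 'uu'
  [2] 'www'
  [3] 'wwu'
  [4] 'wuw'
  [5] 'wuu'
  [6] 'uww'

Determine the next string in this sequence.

uwu

The successor of uww increments the rightmost position that isn't already u and resets every position after it to w.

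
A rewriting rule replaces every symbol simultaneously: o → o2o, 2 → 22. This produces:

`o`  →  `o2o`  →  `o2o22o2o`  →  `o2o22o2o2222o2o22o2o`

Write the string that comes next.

o2o22o2o2222o2o22o2o22222222o2o22o2o2222o2o22o2o

φ(o2o22o2o2222o2o22o2o) expands symbol-by-symbol to o2o 22 o2o 22 22 o2o 22 o2o 22 22 22 22 o2o 22 o2o 22 22 o2o 22 o2o; joining the 20 pieces gives the next term.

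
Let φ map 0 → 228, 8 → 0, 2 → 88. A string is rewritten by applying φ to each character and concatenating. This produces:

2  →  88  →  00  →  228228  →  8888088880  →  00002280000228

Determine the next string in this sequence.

Rewriting the 14 symbols of 00002280000228 one by one yields 228 228 228 228 88 88 0 228 228 228 228 88 88 0; concatenated:

2282282282288888022822822822888880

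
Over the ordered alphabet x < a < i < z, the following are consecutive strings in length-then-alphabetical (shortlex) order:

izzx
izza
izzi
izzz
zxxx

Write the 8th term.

zxxz

Continuing the enumeration 3 steps past zxxx: zxxx → zxxa → zxxi → (answer).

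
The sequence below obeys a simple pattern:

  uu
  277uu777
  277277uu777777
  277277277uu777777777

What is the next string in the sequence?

Every step adds 277 to the front and 777 to the end of the previous string.
So the next term is 277·277277277uu777777777·777.

277277277277uu777777777777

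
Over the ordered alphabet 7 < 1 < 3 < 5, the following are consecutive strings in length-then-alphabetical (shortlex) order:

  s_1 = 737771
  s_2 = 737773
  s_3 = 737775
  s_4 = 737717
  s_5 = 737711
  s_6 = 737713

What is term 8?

Stepping forward 2 times from 737713: 737713 → 737715, then the target.

737737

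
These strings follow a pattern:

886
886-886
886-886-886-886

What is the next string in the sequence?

Every step duplicates the string with '-' between the halves.
One more doubling of 886-886-886-886 gives the answer.

886-886-886-886-886-886-886-886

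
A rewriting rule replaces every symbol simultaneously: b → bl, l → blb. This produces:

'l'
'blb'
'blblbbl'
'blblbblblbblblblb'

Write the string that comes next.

blblbblblbblblblbblblbblblblbblblbblblbbl

Replace each of the 17 characters of blblbblblbblblblb in place — bl blb bl blb bl bl blb bl blb bl bl blb bl blb bl blb bl — and concatenate.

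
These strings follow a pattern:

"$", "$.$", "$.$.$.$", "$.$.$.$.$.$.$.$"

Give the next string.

$.$.$.$.$.$.$.$.$.$.$.$.$.$.$.$

s(k+1) = s(k)·.·s(k) — each term doubles the last with '.' between the halves.
So the next term is two copies of $.$.$.$.$.$.$.$ with '.' between the halves.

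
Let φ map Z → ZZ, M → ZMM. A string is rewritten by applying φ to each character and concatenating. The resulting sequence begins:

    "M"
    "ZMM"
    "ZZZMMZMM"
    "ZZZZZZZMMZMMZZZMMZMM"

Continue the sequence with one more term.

Applying the rule to each of the 20 symbols of ZZZZZZZMMZMMZZZMMZMM gives the pieces ZZ ZZ ZZ ZZ ZZ ZZ ZZ ZMM ZMM ZZ ZMM ZMM ZZ ZZ ZZ ZMM ZMM ZZ ZMM ZMM, which concatenate to the answer.

ZZZZZZZZZZZZZZZMMZMMZZZMMZMMZZZZZZZMMZMMZZZMMZMM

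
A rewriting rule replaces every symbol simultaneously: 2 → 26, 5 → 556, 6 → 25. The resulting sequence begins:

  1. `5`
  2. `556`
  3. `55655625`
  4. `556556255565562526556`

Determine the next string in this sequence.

Rewriting the 21 symbols of 556556255565562526556 one by one yields 556 556 25 556 556 25 26 556 556 556 25 556 556 25 26 556 26 25 556 556 25; concatenated:

556556255565562526556556556255565562526556262555655625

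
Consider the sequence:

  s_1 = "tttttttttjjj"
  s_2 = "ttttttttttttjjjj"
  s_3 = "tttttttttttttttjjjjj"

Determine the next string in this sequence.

Reading off run lengths: t runs 9, 12, 15; j runs 3, 4, 5 — each is linear in n, where the shown terms are n = 3, 4, 5.
Setting n = 6 gives 18, 6 characters in each block.

ttttttttttttttttttjjjjjj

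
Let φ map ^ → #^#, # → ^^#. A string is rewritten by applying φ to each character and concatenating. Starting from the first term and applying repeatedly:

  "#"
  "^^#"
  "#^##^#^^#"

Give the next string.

^^##^#^^#^^##^#^^##^##^#^^#

Expanding #^##^#^^#: #→^^#, ^→#^#, #→^^#, #→^^#, ^→#^#, #→^^#, ^→#^#, ^→#^#, #→^^#. Concatenated: ^^# #^# ^^# ^^# #^# ^^# #^# #^# ^^#.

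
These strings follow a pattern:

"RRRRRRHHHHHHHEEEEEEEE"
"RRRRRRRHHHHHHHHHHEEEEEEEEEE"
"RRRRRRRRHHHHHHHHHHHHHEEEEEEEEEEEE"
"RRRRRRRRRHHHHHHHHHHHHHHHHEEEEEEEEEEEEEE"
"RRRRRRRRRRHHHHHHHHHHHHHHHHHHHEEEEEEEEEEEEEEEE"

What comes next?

Term n consists of n+3 R's, followed by 3n-2 H's, followed by 2n+2 E's, where the shown terms are n = 3, 4, 5, 6, 7.
Setting n = 8 gives 11, 22, 18 characters in each block.

RRRRRRRRRRRHHHHHHHHHHHHHHHHHHHHHHEEEEEEEEEEEEEEEEEE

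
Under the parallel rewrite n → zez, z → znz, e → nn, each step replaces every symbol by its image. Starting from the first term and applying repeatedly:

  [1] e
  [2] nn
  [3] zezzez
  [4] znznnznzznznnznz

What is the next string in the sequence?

Rewriting the 16 symbols of znznnznzznznnznz one by one yields znz zez znz zez zez znz zez znz znz zez znz zez zez znz zez znz; concatenated:

znzzezznzzezzezznzzezznzznzzezznzzezzezznzzezznz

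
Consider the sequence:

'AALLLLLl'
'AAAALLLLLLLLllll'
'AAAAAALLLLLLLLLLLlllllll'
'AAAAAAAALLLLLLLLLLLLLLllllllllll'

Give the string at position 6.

AAAAAAAAAAAALLLLLLLLLLLLLLLLLLLLllllllllllllllll

Term n consists of 2n A's, followed by 3n+2 L's, followed by 3n-2 l's (n = 1, 2, …).
Setting n = 6 gives 12, 20, 16 characters in each block.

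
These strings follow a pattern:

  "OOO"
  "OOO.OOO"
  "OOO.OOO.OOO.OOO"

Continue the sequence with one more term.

OOO.OOO.OOO.OOO.OOO.OOO.OOO.OOO

Each string is two copies of the previous one joined by '.'.
So the next term is two copies of OOO.OOO.OOO.OOO with '.' between the halves.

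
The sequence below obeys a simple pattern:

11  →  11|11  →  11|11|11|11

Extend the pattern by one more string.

11|11|11|11|11|11|11|11

Each string is two copies of the previous one joined by '|'.
One more doubling of 11|11|11|11 gives the answer.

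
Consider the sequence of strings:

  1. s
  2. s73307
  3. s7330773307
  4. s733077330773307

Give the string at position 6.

Each term is the previous one with 73307 appended.
From s733077330773307, 2 further steps: s733077330773307 → s73307733077330773307 → (answer).

s7330773307733077330773307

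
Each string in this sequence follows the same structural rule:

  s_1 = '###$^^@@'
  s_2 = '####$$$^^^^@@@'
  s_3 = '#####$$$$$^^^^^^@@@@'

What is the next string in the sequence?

######$$$$$$$^^^^^^^^@@@@@

The n-th term is n+2 #'s then 2n-1 $'s then 2n ^'s then n+1 @'s (n = 1, 2, …).
Setting n = 4 gives 6, 7, 8, 5 characters in each block.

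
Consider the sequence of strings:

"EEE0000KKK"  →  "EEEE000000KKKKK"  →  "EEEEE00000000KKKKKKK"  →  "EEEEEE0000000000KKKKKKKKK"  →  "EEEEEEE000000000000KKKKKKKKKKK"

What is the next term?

EEEEEEEE00000000000000KKKKKKKKKKKKK

Each string has the form E^{n+1} 0^{2n} K^{2n-1}, where the shown terms are n = 2, 3, 4, 5, 6.
At n = 7 the blocks have lengths 8, 14, 13.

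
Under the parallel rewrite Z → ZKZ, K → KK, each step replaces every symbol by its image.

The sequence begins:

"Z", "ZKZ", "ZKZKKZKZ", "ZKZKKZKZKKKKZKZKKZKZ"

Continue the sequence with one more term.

Replace each of the 20 characters of ZKZKKZKZKKKKZKZKKZKZ in place — ZKZ KK ZKZ KK KK ZKZ KK ZKZ KK KK KK KK ZKZ KK ZKZ KK KK ZKZ KK ZKZ — and concatenate.

ZKZKKZKZKKKKZKZKKZKZKKKKKKKKZKZKKZKZKKKKZKZKKZKZ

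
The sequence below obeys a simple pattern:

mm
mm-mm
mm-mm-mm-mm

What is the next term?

Every step duplicates the string with '-' between the halves.
One more doubling of mm-mm-mm-mm gives the answer.

mm-mm-mm-mm-mm-mm-mm-mm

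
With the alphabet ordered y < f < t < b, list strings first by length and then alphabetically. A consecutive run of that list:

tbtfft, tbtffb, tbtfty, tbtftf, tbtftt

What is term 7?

Stepping forward 2 times from tbtftt: tbtftt → tbtftb, then the target.

tbtfby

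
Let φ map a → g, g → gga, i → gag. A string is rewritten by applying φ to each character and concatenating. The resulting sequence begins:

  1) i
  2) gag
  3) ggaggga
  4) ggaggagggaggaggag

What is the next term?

φ(ggaggagggaggaggag) expands symbol-by-symbol to gga gga g gga gga g gga gga gga g gga gga g gga gga g gga; joining the 17 pieces gives the next term.

ggaggagggaggagggaggaggagggaggagggaggaggga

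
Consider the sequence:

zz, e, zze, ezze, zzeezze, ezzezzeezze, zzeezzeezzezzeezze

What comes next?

ezzezzeezzezzeezzeezzezzeezze

This is a Fibonacci-style word recurrence s(k) = s(k−2)·s(k−1): e.g. zz·e = zze.
So term 8 is ezzezzeezze·zzeezzeezzezzeezze.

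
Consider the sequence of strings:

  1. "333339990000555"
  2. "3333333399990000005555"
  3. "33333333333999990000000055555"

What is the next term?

Reading off run lengths: 3 runs 5, 8, 11; 9 runs 3, 4, 5; 0 runs 4, 6, 8; 5 runs 3, 4, 5 — each is linear in n, where the shown terms are n = 2, 3, 4.
At n = 5 the blocks have lengths 14, 6, 10, 6.

333333333333339999990000000000555555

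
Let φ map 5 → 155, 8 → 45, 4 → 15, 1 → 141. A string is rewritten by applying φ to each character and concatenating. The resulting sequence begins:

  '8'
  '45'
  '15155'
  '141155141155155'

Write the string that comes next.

Rewriting the 15 symbols of 141155141155155 one by one yields 141 15 141 141 155 155 141 15 141 141 155 155 141 155 155; concatenated:

1411514114115515514115141141155155141155155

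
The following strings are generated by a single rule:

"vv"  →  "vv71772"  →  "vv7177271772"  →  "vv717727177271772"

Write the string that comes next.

The strings grow by a fixed suffix 71772 each time.
Applying this once more to vv717727177271772:

vv71772717727177271772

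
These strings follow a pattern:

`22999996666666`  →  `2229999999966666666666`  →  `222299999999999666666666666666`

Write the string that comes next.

The n-th term is n 2's then 3n-1 9's then 4n-1 6's, where the shown terms are n = 2, 3, 4.
Setting n = 5 gives 5, 14, 19 characters in each block.

22222999999999999996666666666666666666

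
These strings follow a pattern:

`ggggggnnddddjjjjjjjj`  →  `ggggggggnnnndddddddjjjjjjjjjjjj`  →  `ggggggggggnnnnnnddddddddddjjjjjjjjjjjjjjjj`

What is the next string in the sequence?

ggggggggggggnnnnnnnndddddddddddddjjjjjjjjjjjjjjjjjjjj

Term n consists of 2n+2 g's, followed by 2n-2 n's, followed by 3n-2 d's, followed by 4n j's, where the shown terms are n = 2, 3, 4.
Setting n = 5 gives 12, 8, 13, 20 characters in each block.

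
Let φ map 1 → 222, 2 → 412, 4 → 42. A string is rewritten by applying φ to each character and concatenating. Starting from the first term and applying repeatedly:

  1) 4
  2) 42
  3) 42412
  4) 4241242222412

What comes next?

42412422224124241241241241242222412

Replace each of the 13 characters of 4241242222412 in place — 42 412 42 222 412 42 412 412 412 412 42 222 412 — and concatenate.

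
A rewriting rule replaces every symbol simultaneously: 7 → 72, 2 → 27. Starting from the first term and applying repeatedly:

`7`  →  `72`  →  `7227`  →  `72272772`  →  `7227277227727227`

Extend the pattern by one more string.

72272772277272272772722772272772

Replace each of the 16 characters of 7227277227727227 in place — 72 27 27 72 27 72 72 27 27 72 72 27 72 27 27 72 — and concatenate.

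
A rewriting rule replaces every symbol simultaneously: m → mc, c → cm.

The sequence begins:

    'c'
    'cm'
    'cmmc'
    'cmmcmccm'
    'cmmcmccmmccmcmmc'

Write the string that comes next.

cmmcmccmmccmcmmcmccmcmmccmmcmccm

φ(cmmcmccmmccmcmmc) expands symbol-by-symbol to cm mc mc cm mc cm cm mc mc cm cm mc cm mc mc cm; joining the 16 pieces gives the next term.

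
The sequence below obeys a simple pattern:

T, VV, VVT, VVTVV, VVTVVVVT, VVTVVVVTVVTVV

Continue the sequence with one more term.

This is a Fibonacci-style word recurrence s(k) = s(k−1)·s(k−2): e.g. VV·T = VVT.
Continuing: VVTVVVVTVVTVV · VVTVVVVT gives term 7.

VVTVVVVTVVTVVVVTVVVVT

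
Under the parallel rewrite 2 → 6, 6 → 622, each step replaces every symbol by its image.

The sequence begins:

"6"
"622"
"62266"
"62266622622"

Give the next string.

Apply φ to 62266622622 symbol by symbol: 6→622, 2→6, 2→6, 6→622, 6→622, 6→622, 2→6, 2→6, 6→622, 2→6, 2→6; joined: 622 6 6 622 622 622 6 6 622 6 6.

622666226226226662266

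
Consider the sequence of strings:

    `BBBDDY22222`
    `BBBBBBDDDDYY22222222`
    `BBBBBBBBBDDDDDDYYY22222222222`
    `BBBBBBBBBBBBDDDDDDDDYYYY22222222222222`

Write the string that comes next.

Reading off run lengths: B runs 3, 6, 9, 12; D runs 2, 4, 6, 8; Y runs 1, 2, 3, 4; 2 runs 5, 8, 11, 14 — each is linear in n (n = 1, 2, …).
At n = 5 the blocks have lengths 15, 10, 5, 17.

BBBBBBBBBBBBBBBDDDDDDDDDDYYYYY22222222222222222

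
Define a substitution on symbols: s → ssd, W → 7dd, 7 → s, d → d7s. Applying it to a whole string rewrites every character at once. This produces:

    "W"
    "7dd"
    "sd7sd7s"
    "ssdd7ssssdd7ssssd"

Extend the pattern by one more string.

φ(ssdd7ssssdd7ssssd) expands symbol-by-symbol to ssd ssd d7s d7s s ssd ssd ssd ssd d7s d7s s ssd ssd ssd ssd d7s; joining the 17 pieces gives the next term.

ssdssdd7sd7ssssdssdssdssdd7sd7ssssdssdssdssdd7s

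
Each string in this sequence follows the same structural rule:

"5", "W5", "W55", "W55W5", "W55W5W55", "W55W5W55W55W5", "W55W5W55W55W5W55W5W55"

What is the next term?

W55W5W55W55W5W55W5W55W55W5W55W55W5

From term 3 onward, concatenate the last term with the second-to-last: W5·5 = W55, W55·W5 = W55W5, …
The next term joins W55W5W55W55W5W55W5W55 and W55W5W55W55W5.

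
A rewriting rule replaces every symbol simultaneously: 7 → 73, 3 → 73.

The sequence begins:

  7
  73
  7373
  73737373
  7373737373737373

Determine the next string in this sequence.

Rewriting the 16 symbols of 7373737373737373 one by one yields 73 73 73 73 73 73 73 73 73 73 73 73 73 73 73 73; concatenated:

73737373737373737373737373737373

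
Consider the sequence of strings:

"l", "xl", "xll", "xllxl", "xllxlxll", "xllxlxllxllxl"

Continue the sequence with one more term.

This is a Fibonacci-style word recurrence s(k) = s(k−1)·s(k−2): e.g. xl·l = xll.
So term 7 is xllxlxllxllxl·xllxlxll.

xllxlxllxllxlxllxlxll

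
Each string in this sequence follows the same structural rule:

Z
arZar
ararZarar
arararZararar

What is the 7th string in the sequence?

ararararararZarararararar

Every step adds ar to the front and ar to the end of the previous string.
From arararZararar, 3 further steps: arararZararar → ararararZarararar → arararararZararararar → (answer).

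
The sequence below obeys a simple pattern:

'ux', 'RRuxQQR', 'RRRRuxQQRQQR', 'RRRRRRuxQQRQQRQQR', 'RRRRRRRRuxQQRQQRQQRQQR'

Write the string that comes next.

Every step adds RR to the front and QQR to the end of the previous string.
One more step from RRRRRRRRuxQQRQQRQQRQQR gives the answer.

RRRRRRRRRRuxQQRQQRQQRQQRQQR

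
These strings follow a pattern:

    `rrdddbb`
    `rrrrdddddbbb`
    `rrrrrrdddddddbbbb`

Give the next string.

rrrrrrrrdddddddddbbbbb

Each string has the form r^{2n} d^{2n+1} b^{n+1} (n = 1, 2, …).
For the next term, n = 4, so the run lengths are 8, 9, 5.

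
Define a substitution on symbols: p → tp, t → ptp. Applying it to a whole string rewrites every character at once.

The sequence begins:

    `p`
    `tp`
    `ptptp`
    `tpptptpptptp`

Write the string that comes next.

Expanding tpptptpptptp: t→ptp, p→tp, p→tp, t→ptp, p→tp, t→ptp, p→tp, p→tp, t→ptp, p→tp, t→ptp, p→tp. Concatenated: ptp tp tp ptp tp ptp tp tp ptp tp ptp tp.

ptptptpptptpptptptpptptpptptp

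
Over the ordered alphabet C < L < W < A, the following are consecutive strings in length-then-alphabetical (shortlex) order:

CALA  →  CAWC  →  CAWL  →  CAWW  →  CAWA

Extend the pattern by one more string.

CAAC

Find the rightmost character of CAWA below A, bump it to the next letter, and reset everything to its right to C.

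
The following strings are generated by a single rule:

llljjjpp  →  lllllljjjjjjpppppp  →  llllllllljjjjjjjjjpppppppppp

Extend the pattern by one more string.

Reading off run lengths: l runs 3, 6, 9; j runs 3, 6, 9; p runs 2, 6, 10 — each is linear in n (n = 1, 2, …).
Setting n = 4 gives 12, 12, 14 characters in each block.

lllllllllllljjjjjjjjjjjjpppppppppppppp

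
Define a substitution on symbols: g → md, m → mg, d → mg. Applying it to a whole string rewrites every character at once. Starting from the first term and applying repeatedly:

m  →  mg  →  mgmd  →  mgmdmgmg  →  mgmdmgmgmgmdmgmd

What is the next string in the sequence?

mgmdmgmgmgmdmgmdmgmdmgmgmgmdmgmg

Applying the rule to each of the 16 symbols of mgmdmgmgmgmdmgmd gives the pieces mg md mg mg mg md mg md mg md mg mg mg md mg mg, which concatenate to the answer.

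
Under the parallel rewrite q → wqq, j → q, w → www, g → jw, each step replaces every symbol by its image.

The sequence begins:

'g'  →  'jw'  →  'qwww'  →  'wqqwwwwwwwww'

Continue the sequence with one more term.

wwwwqqwqqwwwwwwwwwwwwwwwwwwwwwwwwwww

Expanding wqqwwwwwwwww: w→www, q→wqq, q→wqq, w→www, w→www, w→www, w→www, w→www, w→www, w→www, w→www, w→www. Concatenated: www wqq wqq www www www www www www www www www.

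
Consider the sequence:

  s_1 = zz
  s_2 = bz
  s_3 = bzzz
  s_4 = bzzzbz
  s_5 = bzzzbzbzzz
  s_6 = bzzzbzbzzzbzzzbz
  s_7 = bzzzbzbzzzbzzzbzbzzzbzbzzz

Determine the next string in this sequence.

From term 3 onward, concatenate the last term with the second-to-last: bz·zz = bzzz, bzzz·bz = bzzzbz, …
Continuing: bzzzbzbzzzbzzzbzbzzzbzbzzz · bzzzbzbzzzbzzzbz gives term 8.

bzzzbzbzzzbzzzbzbzzzbzbzzzbzzzbzbzzzbzzzbz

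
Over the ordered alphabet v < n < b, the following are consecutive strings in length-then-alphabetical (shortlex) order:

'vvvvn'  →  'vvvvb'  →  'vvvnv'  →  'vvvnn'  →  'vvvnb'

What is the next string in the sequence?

Treat vvvnb as a base-3 numeral over the given alphabet and add one, carrying through any trailing b's.

vvvbv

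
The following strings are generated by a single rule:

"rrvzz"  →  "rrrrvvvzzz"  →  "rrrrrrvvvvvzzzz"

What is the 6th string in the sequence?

rrrrrrrrrrrrvvvvvvvvvvvzzzzzzz

The n-th term is 2n r's then 2n-1 v's then n+1 z's (n = 1, 2, …).
For term 6, n = 6, so the run lengths are 12, 11, 7.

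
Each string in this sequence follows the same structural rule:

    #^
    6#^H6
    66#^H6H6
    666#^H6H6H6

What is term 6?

66666#^H6H6H6H6H6

s(k+1) = 6·s(k)·H6, so each term gains 6 as a prefix and H6 as a suffix.
From 666#^H6H6H6, 2 further steps: 666#^H6H6H6 → 6666#^H6H6H6H6 → (answer).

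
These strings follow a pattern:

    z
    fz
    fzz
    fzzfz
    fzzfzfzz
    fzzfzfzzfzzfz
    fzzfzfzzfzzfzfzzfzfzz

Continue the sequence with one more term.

Each term (from the third on) is the previous term followed by the one before it: term 3 = fz·z = fzz.
Continuing: fzzfzfzzfzzfzfzzfzfzz · fzzfzfzzfzzfz gives term 8.

fzzfzfzzfzzfzfzzfzfzzfzzfzfzzfzzfz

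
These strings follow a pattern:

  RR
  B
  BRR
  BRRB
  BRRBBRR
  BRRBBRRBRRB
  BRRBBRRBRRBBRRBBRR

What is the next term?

Each term (from the third on) is the previous term followed by the one before it: term 3 = B·RR = BRR.
So term 8 is BRRBBRRBRRBBRRBBRR·BRRBBRRBRRB.

BRRBBRRBRRBBRRBBRRBRRBBRRBRRB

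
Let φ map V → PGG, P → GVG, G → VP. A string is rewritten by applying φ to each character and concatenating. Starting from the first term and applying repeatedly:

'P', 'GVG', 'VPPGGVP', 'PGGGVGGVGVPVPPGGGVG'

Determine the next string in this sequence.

φ(PGGGVGGVGVPVPPGGGVG) expands symbol-by-symbol to GVG VP VP VP PGG VP VP PGG VP PGG GVG PGG GVG GVG VP VP VP PGG VP; joining the 19 pieces gives the next term.

GVGVPVPVPPGGVPVPPGGVPPGGGVGPGGGVGGVGVPVPVPPGGVP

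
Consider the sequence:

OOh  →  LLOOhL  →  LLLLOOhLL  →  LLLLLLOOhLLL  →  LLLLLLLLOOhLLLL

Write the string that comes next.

LLLLLLLLLLOOhLLLLL

s(k+1) = LL·s(k)·L, so each term gains LL as a prefix and L as a suffix.
So the next term is LL·LLLLLLLLOOhLLLL·L.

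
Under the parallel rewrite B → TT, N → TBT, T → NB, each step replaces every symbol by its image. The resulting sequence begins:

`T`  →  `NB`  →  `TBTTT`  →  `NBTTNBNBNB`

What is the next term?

TBTTTNBNBTBTTTTBTTTTBTTT

Rewriting each symbol of NBTTNBNBNB: N→TBT, B→TT, T→NB, T→NB, N→TBT, B→TT, N→TBT, B→TT, N→TBT, B→TT, which concatenates to TBT TT NB NB TBT TT TBT TT TBT TT.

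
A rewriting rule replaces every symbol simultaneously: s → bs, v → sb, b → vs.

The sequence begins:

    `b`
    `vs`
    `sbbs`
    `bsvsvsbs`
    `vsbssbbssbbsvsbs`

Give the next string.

Rewriting the 16 symbols of vsbssbbssbbsvsbs one by one yields sb bs vs bs bs vs vs bs bs vs vs bs sb bs vs bs; concatenated:

sbbsvsbsbsvsvsbsbsvsvsbssbbsvsbs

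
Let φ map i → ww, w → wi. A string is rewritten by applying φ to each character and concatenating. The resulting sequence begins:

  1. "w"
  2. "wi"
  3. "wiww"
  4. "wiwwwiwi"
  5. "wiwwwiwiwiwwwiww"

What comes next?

Applying the rule to each of the 16 symbols of wiwwwiwiwiwwwiww gives the pieces wi ww wi wi wi ww wi ww wi ww wi wi wi ww wi wi, which concatenate to the answer.

wiwwwiwiwiwwwiwwwiwwwiwiwiwwwiwi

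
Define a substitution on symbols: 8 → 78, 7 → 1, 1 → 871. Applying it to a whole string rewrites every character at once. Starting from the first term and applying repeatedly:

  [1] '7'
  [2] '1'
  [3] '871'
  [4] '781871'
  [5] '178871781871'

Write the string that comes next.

Expanding 178871781871: 1→871, 7→1, 8→78, 8→78, 7→1, 1→871, 7→1, 8→78, 1→871, 8→78, 7→1, 1→871. Concatenated: 871 1 78 78 1 871 1 78 871 78 1 871.

871178781871178871781871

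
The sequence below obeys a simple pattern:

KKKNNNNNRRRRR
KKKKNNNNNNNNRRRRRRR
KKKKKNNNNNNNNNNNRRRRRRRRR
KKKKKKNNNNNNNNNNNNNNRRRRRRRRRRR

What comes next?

KKKKKKKNNNNNNNNNNNNNNNNNRRRRRRRRRRRRR

Reading off run lengths: K runs 3, 4, 5, 6; N runs 5, 8, 11, 14; R runs 5, 7, 9, 11 — each is linear in n (n = 1, 2, …).
At n = 5 the blocks have lengths 7, 17, 13.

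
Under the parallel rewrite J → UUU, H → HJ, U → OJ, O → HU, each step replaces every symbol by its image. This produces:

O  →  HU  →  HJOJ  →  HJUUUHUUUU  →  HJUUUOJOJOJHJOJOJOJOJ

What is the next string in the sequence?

Rewriting the 21 symbols of HJUUUOJOJOJHJOJOJOJOJ one by one yields HJ UUU OJ OJ OJ HU UUU HU UUU HU UUU HJ UUU HU UUU HU UUU HU UUU HU UUU; concatenated:

HJUUUOJOJOJHUUUUHUUUUHUUUUHJUUUHUUUUHUUUUHUUUUHUUUU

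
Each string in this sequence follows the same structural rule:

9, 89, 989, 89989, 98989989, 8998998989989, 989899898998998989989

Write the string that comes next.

From term 3 onward, concatenate the second-to-last term with the last: 9·89 = 989, 89·989 = 89989, …
The next term joins 8998998989989 and 989899898998998989989.

8998998989989989899898998998989989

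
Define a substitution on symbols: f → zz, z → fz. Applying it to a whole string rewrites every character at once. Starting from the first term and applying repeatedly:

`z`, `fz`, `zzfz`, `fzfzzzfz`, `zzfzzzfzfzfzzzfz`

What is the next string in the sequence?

Rewriting the 16 symbols of zzfzzzfzfzfzzzfz one by one yields fz fz zz fz fz fz zz fz zz fz zz fz fz fz zz fz; concatenated:

fzfzzzfzfzfzzzfzzzfzzzfzfzfzzzfz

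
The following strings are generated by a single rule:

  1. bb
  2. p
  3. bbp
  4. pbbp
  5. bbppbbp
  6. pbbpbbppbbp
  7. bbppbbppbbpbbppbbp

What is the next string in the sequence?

pbbpbbppbbpbbppbbppbbpbbppbbp

This is a Fibonacci-style word recurrence s(k) = s(k−2)·s(k−1): e.g. bb·p = bbp.
Continuing: pbbpbbppbbp · bbppbbppbbpbbppbbp gives term 8.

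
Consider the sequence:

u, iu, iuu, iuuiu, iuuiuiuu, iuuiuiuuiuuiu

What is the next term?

Each term (from the third on) is the previous term followed by the one before it: term 3 = iu·u = iuu.
So term 7 is iuuiuiuuiuuiu·iuuiuiuu.

iuuiuiuuiuuiuiuuiuiuu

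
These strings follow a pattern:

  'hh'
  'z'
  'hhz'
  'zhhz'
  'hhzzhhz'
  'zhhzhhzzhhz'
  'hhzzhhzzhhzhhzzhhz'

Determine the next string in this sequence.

Each term (from the third on) is the two preceding terms concatenated in order: term 3 = hh·z = hhz.
Continuing: zhhzhhzzhhz · hhzzhhzzhhzhhzzhhz gives term 8.

zhhzhhzzhhzhhzzhhzzhhzhhzzhhz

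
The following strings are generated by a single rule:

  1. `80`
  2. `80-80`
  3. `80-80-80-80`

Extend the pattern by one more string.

s(k+1) = s(k)·-·s(k) — each term doubles the last with '-' between the halves.
Doubling 80-80-80-80 with '-' between the halves:

80-80-80-80-80-80-80-80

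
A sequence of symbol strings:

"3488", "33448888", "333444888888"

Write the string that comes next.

3333444488888888

Reading off run lengths: 3 runs 1, 2, 3; 4 runs 1, 2, 3; 8 runs 2, 4, 6 — each is linear in n (n = 1, 2, …).
Setting n = 4 gives 4, 4, 8 characters in each block.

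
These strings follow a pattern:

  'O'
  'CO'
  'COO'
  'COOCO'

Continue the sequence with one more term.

This is a Fibonacci-style word recurrence s(k) = s(k−1)·s(k−2): e.g. CO·O = COO.
The next term joins COOCO and COO.

COOCOCOO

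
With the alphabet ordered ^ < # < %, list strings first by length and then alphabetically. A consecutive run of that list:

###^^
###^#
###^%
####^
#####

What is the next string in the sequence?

The successor of ##### increments the rightmost position that isn't already % and resets every position after it to ^.

####%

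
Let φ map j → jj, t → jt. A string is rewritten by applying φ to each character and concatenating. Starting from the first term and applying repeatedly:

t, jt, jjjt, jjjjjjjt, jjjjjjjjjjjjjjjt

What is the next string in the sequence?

Applying the rule to each of the 16 symbols of jjjjjjjjjjjjjjjt gives the pieces jj jj jj jj jj jj jj jj jj jj jj jj jj jj jj jt, which concatenate to the answer.

jjjjjjjjjjjjjjjjjjjjjjjjjjjjjjjt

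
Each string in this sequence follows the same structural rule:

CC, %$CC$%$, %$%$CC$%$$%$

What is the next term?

Each term wraps the previous one in %$ on the left and $%$ on the right.
Applying this once more to %$%$CC$%$$%$:

%$%$%$CC$%$$%$$%$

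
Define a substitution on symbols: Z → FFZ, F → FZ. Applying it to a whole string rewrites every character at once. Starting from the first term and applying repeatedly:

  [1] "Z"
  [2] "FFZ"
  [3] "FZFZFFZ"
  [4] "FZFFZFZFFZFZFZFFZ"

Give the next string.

Replace each of the 17 characters of FZFFZFZFFZFZFZFFZ in place — FZ FFZ FZ FZ FFZ FZ FFZ FZ FZ FFZ FZ FFZ FZ FFZ FZ FZ FFZ — and concatenate.

FZFFZFZFZFFZFZFFZFZFZFFZFZFFZFZFFZFZFZFFZ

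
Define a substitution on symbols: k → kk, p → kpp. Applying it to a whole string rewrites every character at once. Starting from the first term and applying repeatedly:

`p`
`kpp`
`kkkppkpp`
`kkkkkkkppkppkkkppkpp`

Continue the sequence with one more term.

kkkkkkkkkkkkkkkppkppkkkppkppkkkkkkkppkppkkkppkpp

φ(kkkkkkkppkppkkkppkpp) expands symbol-by-symbol to kk kk kk kk kk kk kk kpp kpp kk kpp kpp kk kk kk kpp kpp kk kpp kpp; joining the 20 pieces gives the next term.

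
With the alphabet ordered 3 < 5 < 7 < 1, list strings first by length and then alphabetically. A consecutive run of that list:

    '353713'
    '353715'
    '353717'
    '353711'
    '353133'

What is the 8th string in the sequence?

353131

Advancing 3 positions from 353133 through 353133 → 353135 → 353137 reaches term 8.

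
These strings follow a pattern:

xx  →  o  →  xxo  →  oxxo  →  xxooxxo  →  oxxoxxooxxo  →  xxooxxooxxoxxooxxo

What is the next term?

From term 3 onward, concatenate the second-to-last term with the last: xx·o = xxo, o·xxo = oxxo, …
The next term joins oxxoxxooxxo and xxooxxooxxoxxooxxo.

oxxoxxooxxoxxooxxooxxoxxooxxo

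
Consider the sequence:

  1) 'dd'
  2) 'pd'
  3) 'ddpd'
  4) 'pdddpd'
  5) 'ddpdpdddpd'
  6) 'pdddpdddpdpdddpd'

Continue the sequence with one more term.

ddpdpdddpdpdddpdddpdpdddpd

From term 3 onward, concatenate the second-to-last term with the last: dd·pd = ddpd, pd·ddpd = pdddpd, …
So term 7 is ddpdpdddpd·pdddpdddpdpdddpd.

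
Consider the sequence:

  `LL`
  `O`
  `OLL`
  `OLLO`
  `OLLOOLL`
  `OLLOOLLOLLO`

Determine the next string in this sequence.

OLLOOLLOLLOOLLOOLL

This is a Fibonacci-style word recurrence s(k) = s(k−1)·s(k−2): e.g. O·LL = OLL.
Continuing: OLLOOLLOLLO · OLLOOLL gives term 7.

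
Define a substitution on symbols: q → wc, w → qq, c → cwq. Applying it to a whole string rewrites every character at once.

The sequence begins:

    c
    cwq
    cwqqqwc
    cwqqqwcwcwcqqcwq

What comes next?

Applying the rule to each of the 16 symbols of cwqqqwcwcwcqqcwq gives the pieces cwq qq wc wc wc qq cwq qq cwq qq cwq wc wc cwq qq wc, which concatenate to the answer.

cwqqqwcwcwcqqcwqqqcwqqqcwqwcwccwqqqwc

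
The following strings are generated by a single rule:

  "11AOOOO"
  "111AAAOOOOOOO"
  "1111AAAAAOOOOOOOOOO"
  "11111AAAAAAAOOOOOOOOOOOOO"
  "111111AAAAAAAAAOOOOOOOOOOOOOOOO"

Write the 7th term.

11111111AAAAAAAAAAAAAOOOOOOOOOOOOOOOOOOOOOO

Term n consists of n+1 1's, followed by 2n-1 A's, followed by 3n+1 O's (n = 1, 2, …).
For term 7, n = 7, so the run lengths are 8, 13, 22.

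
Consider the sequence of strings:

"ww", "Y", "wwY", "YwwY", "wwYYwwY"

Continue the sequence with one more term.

This is a Fibonacci-style word recurrence s(k) = s(k−2)·s(k−1): e.g. ww·Y = wwY.
Continuing: YwwY · wwYYwwY gives term 6.

YwwYwwYYwwY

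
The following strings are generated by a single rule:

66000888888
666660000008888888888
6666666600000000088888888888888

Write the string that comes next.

Term n consists of 3n-1 6's, followed by 3n 0's, followed by 4n+2 8's (n = 1, 2, …).
For the next term, n = 4, so the run lengths are 11, 12, 18.

66666666666000000000000888888888888888888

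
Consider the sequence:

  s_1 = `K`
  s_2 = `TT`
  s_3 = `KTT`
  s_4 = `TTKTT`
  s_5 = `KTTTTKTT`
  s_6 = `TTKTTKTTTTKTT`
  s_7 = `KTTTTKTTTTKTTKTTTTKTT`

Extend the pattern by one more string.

Each term (from the third on) is the two preceding terms concatenated in order: term 3 = K·TT = KTT.
So term 8 is TTKTTKTTTTKTT·KTTTTKTTTTKTTKTTTTKTT.

TTKTTKTTTTKTTKTTTTKTTTTKTTKTTTTKTT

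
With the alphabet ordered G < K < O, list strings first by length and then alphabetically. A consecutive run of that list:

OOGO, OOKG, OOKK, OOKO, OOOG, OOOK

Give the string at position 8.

Stepping forward 2 times from OOOK: OOOK → OOOO, then the target.

GGGGG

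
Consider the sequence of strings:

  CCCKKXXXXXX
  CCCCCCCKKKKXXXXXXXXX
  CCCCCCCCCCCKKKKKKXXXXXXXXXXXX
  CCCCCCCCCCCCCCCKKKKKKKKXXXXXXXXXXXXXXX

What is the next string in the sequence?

CCCCCCCCCCCCCCCCCCCKKKKKKKKKKXXXXXXXXXXXXXXXXXX

The n-th term is 4n-1 C's then 2n K's then 3n+3 X's (n = 1, 2, …).
For the next term, n = 5, so the run lengths are 19, 10, 18.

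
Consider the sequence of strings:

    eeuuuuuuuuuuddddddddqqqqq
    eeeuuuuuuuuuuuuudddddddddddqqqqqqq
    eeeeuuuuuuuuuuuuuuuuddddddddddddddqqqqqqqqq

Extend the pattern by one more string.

Reading off run lengths: e runs 2, 3, 4; u runs 10, 13, 16; d runs 8, 11, 14; q runs 5, 7, 9 — each is linear in n, where the shown terms are n = 3, 4, 5.
At n = 6 the blocks have lengths 5, 19, 17, 11.

eeeeeuuuuuuuuuuuuuuuuuuudddddddddddddddddqqqqqqqqqqq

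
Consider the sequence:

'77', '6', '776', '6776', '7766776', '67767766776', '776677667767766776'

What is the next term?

67767766776776677667767766776

From term 3 onward, concatenate the second-to-last term with the last: 77·6 = 776, 6·776 = 6776, …
The next term joins 67767766776 and 776677667767766776.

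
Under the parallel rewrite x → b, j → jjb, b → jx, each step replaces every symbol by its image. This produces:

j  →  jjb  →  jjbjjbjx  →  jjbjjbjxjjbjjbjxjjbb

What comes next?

jjbjjbjxjjbjjbjxjjbbjjbjjbjxjjbjjbjxjjbbjjbjjbjxjx

φ(jjbjjbjxjjbjjbjxjjbb) expands symbol-by-symbol to jjb jjb jx jjb jjb jx jjb b jjb jjb jx jjb jjb jx jjb b jjb jjb jx jx; joining the 20 pieces gives the next term.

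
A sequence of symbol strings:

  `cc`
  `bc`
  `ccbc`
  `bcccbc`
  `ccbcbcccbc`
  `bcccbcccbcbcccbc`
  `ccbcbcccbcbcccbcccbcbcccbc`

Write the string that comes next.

bcccbcccbcbcccbcccbcbcccbcbcccbcccbcbcccbc

From term 3 onward, concatenate the second-to-last term with the last: cc·bc = ccbc, bc·ccbc = bcccbc, …
Continuing: bcccbcccbcbcccbc · ccbcbcccbcbcccbcccbcbcccbc gives term 8.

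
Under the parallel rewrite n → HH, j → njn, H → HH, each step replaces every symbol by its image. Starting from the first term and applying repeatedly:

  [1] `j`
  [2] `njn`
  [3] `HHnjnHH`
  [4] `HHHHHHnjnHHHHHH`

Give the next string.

Applying the rule to each of the 15 symbols of HHHHHHnjnHHHHHH gives the pieces HH HH HH HH HH HH HH njn HH HH HH HH HH HH HH, which concatenate to the answer.

HHHHHHHHHHHHHHnjnHHHHHHHHHHHHHH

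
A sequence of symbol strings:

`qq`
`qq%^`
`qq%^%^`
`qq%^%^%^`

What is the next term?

qq%^%^%^%^

The strings grow by a fixed suffix %^ each time.
So the next term is qq%^%^%^·%^.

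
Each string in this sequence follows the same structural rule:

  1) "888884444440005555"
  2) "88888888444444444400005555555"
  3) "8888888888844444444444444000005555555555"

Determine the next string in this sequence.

888888888888884444444444444444440000005555555555555

Reading off run lengths: 8 runs 5, 8, 11; 4 runs 6, 10, 14; 0 runs 3, 4, 5; 5 runs 4, 7, 10 — each is linear in n (n = 1, 2, …).
For the next term, n = 4, so the run lengths are 14, 18, 6, 13.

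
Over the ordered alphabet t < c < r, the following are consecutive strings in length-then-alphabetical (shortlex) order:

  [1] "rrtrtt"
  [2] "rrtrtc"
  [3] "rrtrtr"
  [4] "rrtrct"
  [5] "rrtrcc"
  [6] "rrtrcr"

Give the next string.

rrtrrt

The successor of rrtrcr increments the rightmost position that isn't already r and resets every position after it to t.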